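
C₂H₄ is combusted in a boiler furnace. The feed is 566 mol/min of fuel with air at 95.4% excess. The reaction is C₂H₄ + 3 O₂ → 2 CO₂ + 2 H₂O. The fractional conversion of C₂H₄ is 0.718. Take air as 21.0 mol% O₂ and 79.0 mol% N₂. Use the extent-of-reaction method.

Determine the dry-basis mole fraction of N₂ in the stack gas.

0.803

Stoichiometric O₂ = 3 × 566 = 1698 mol/min; O₂ fed = 1698 × 1.954 = 3318 mol/min.
N₂ fed = 3318 × 79/21 = 12480 mol/min.
Fuel reacted = 0.718 × 566 → ξ = 406.4 mol/min.
Outlet (n = n₀ + ν ξ):
  C₂H₄: 566 − 1(406.4) = 159.6
  O₂: 3318 − 3(406.4) = 2099
  N₂: 12480 (inert)
  CO₂: 0 + 2(406.4) = 812.8
  H₂O: 0 + 2(406.4) = 812.8
Dry total = 15550 mol/min; y_N₂ (dry) = 12480 / 15550 = 0.8025.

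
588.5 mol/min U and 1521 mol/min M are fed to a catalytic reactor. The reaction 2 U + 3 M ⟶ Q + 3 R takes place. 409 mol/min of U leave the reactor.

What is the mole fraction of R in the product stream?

For U: n = n₀ − 2ξ → 409 = 588.5 − 2ξ, giving ξ = 89.75 mol/min.
Outlet amounts (n = n₀ + ν ξ):
  U: 588.5 − 2(89.75) = 409
  M: 1521 − 3(89.75) = 1252
  Q: 0 + 1(89.75) = 89.75
  R: 0 + 3(89.75) = 269.2
Total out = 2020 mol/min; y_R = 269.2 / 2020 = 0.1333.

0.133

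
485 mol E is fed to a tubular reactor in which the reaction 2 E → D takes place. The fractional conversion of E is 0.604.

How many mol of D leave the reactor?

E reacted = 0.604 × 485 = 292.9 mol; ν_E = −2, so ξ = 292.9/2 = 146.5 mol.
Outlet amounts (n = n₀ + ν ξ):
  E: 485 − 2(146.5) = 192.1
  D: 0 + 1(146.5) = 146.5

146 mol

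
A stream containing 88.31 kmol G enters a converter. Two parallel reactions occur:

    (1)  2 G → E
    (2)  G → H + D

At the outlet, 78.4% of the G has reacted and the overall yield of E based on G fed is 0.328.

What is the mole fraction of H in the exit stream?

0.16

Yield of E: 1ξ₁ / 88.31 = 0.328 → ξ₁ = 28.97 kmol.
Conversion of G: 2ξ₁ + 1ξ₂ = 0.784 × 88.31 = 69.24 → ξ₂ = 11.3 kmol.
Outlet amounts (n = n₀ + Σ ν·ξ):
  G: 88.31 − 2(28.97) − 1(11.3) = 19.07
  E: 0 + 1(28.97) = 28.97
  H: 0 + 1(11.3) = 11.3
  D: 0 + 1(11.3) = 11.3
Total out = 70.65 kmol; y_H = 11.3 / 70.65 = 0.16.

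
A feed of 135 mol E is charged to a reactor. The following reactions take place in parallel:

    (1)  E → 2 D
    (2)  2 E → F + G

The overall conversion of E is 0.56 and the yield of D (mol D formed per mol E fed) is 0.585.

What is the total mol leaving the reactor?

Yield of D: 2ξ₁ / 135 = 0.585 → ξ₁ = 39.49 mol.
Conversion of E: 1ξ₁ + 2ξ₂ = 0.56 × 135 = 75.6 → ξ₂ = 18.06 mol.
Outlet amounts (n = n₀ + Σ ν·ξ):
  E: 135 − 1(39.49) − 2(18.06) = 59.4
  D: 0 + 2(39.49) = 78.97
  F: 0 + 1(18.06) = 18.06
  G: 0 + 1(18.06) = 18.06
Total out = 59.4 + 78.97 + 18.06 + 18.06 = 174.5 mol.

174 mol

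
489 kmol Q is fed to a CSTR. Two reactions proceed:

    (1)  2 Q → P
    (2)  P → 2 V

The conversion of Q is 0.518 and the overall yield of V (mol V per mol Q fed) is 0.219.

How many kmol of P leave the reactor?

Conversion of Q: Q consumed = 2ξ₁ = 0.518 × 489 → ξ₁ = 126.7 kmol.
Yield of V: 2ξ₂ / 489 = 0.219 → ξ₂ = 53.55 kmol.
Outlet amounts (n = n₀ + Σ ν·ξ):
  Q: 489 − 2(126.7) = 235.7
  P: 0 + 1(126.7) − 1(53.55) = 73.11
  V: 0 + 2(53.55) = 107.1

73.1 kmol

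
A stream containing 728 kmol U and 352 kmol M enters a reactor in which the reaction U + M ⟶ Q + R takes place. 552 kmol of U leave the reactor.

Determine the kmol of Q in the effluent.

176 kmol

For U: n = n₀ − 1ξ → 552 = 728 − 1ξ, giving ξ = 176 kmol.
Outlet amounts (n = n₀ + ν ξ):
  U: 728 − 1(176) = 552
  M: 352 − 1(176) = 176
  Q: 0 + 1(176) = 176
  R: 0 + 1(176) = 176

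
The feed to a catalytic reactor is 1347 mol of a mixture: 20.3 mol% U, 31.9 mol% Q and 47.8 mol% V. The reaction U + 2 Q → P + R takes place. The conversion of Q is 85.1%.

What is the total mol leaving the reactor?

Q reacted = 0.851 × 429.7 = 365.7 mol; ν_Q = −2, so ξ = 365.7/2 = 182.8 mol.
Outlet amounts (n = n₀ + ν ξ):
  U: 273.4 − 1(182.8) = 90.61
  Q: 429.7 − 2(182.8) = 64.02
  P: 0 + 1(182.8) = 182.8
  R: 0 + 1(182.8) = 182.8
  V: 643.9 (inert)
Total out = 90.61 + 64.02 + 182.8 + 182.8 + 643.9 = 1164 mol.

1160 mol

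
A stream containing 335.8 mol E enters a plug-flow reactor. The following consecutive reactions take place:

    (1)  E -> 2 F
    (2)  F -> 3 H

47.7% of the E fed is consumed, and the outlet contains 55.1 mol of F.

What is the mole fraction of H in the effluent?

0.775

Conversion of E: E consumed = 1ξ₁ = 0.477 × 335.8 → ξ₁ = 160.2 mol.
F balance: n_F = 0 + 2ξ₁ − 1ξ₂ = 55.1 → ξ₂ = (2·160.2 − 55.1)/1 = 265.3 mol.
Outlet amounts (n = n₀ + Σ ν·ξ):
  E: 335.8 − 1(160.2) = 175.6
  F: 0 + 2(160.2) − 1(265.3) = 55.1
  H: 0 + 3(265.3) = 795.8
Total out = 1026 mol; y_H = 795.8 / 1026 = 0.7752.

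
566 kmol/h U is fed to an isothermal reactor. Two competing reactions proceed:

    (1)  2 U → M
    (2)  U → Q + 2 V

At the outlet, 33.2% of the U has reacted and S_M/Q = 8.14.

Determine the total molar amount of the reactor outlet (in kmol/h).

Conversion of U: U consumed = 0.332 × 566 = 187.9 kmol/h = 2ξ₁ + 1ξ₂.
Selectivity: 1ξ₁ / (1ξ₂) = 8.14 → ξ₁ = 8.14 ξ₂.
Substitute: (2·8.14 + 1) ξ₂ = 187.9 → ξ₂ = 10.87 kmol/h, ξ₁ = 88.52 kmol/h.
Outlet amounts (n = n₀ + Σ ν·ξ):
  U: 566 − 2(88.52) − 1(10.87) = 378.1
  M: 0 + 1(88.52) = 88.52
  Q: 0 + 1(10.87) = 10.87
  V: 0 + 2(10.87) = 21.75
Total out = 378.1 + 88.52 + 10.87 + 21.75 = 499.2 kmol/h.

499 kmol/h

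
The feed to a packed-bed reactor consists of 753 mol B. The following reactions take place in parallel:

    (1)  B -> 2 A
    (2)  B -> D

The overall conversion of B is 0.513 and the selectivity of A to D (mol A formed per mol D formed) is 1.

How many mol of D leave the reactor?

258 mol

Conversion of B: B consumed = 0.513 × 753 = 386.3 mol = 1ξ₁ + 1ξ₂.
Selectivity: 2ξ₁ / (1ξ₂) = 1 → ξ₁ = 0.5 ξ₂.
Substitute: (1·0.5 + 1) ξ₂ = 386.3 → ξ₂ = 257.5 mol, ξ₁ = 128.8 mol.
Outlet amounts (n = n₀ + Σ ν·ξ):
  B: 753 − 1(128.8) − 1(257.5) = 366.7
  A: 0 + 2(128.8) = 257.5
  D: 0 + 1(257.5) = 257.5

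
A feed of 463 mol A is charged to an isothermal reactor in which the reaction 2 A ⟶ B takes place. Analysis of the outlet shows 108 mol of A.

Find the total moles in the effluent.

For A: n = n₀ − 2ξ → 108 = 463 − 2ξ, giving ξ = 177.5 mol.
Outlet amounts (n = n₀ + ν ξ):
  A: 463 − 2(177.5) = 108
  B: 0 + 1(177.5) = 177.5
Total out = 108 + 177.5 = 285.5 mol.

286 mol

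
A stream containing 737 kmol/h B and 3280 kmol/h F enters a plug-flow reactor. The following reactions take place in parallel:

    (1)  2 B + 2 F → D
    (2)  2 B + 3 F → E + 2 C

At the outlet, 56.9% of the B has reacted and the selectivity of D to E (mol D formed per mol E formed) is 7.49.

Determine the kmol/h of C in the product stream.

Conversion of B: B consumed = 0.569 × 737 = 419.4 kmol/h = 2ξ₁ + 2ξ₂.
Selectivity: 1ξ₁ / (1ξ₂) = 7.49 → ξ₁ = 7.49 ξ₂.
Substitute: (2·7.49 + 2) ξ₂ = 419.4 → ξ₂ = 24.7 kmol/h, ξ₁ = 185 kmol/h.
Outlet amounts (n = n₀ + Σ ν·ξ):
  B: 737 − 2(185) − 2(24.7) = 317.6
  F: 3280 − 2(185) − 3(24.7) = 2836
  D: 0 + 1(185) = 185
  E: 0 + 1(24.7) = 24.7
  C: 0 + 2(24.7) = 49.39

49.4 kmol/h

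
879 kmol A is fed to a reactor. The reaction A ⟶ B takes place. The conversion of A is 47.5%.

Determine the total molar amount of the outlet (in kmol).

879 kmol

A reacted = 0.475 × 879 = 417.5 kmol; ν_A = −1, so ξ = 417.5/1 = 417.5 kmol.
Outlet amounts (n = n₀ + ν ξ):
  A: 879 − 1(417.5) = 461.5
  B: 0 + 1(417.5) = 417.5
Total out = 461.5 + 417.5 = 879 kmol.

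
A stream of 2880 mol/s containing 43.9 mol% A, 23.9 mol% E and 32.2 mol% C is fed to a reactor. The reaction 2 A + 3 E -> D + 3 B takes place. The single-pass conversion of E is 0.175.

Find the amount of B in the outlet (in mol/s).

E reacted = 0.175 × 688.3 = 120.5 mol/s; ν_E = −3, so ξ = 120.5/3 = 40.15 mol/s.
Outlet amounts (n = n₀ + ν ξ):
  A: 1264 − 2(40.15) = 1184
  E: 688.3 − 3(40.15) = 567.9
  D: 0 + 1(40.15) = 40.15
  B: 0 + 3(40.15) = 120.5
  C: 927.4 (inert)

120 mol/s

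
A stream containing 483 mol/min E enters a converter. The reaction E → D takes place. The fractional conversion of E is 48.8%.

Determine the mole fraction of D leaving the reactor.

E reacted = 0.488 × 483 = 235.7 mol/min; ν_E = −1, so ξ = 235.7/1 = 235.7 mol/min.
Outlet amounts (n = n₀ + ν ξ):
  E: 483 − 1(235.7) = 247.3
  D: 0 + 1(235.7) = 235.7
Total out = 483 mol/min; y_D = 235.7 / 483 = 0.488.

0.488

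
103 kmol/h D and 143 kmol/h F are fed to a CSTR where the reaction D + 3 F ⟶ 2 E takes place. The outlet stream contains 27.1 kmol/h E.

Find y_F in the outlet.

0.468

For E: n = n₀ + 2ξ → 27.1 = 0 + 2ξ, giving ξ = 13.55 kmol/h.
Outlet amounts (n = n₀ + ν ξ):
  D: 103 − 1(13.55) = 89.45
  F: 143 − 3(13.55) = 102.3
  E: 0 + 2(13.55) = 27.1
Total out = 218.9 kmol/h; y_F = 102.3 / 218.9 = 0.4676.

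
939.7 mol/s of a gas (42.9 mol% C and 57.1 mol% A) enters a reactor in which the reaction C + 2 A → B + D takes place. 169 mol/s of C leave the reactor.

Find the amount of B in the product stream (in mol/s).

For C: n = n₀ − 1ξ → 169 = 403.1 − 1ξ, giving ξ = 234.1 mol/s.
Outlet amounts (n = n₀ + ν ξ):
  C: 403.1 − 1(234.1) = 169
  A: 536.6 − 2(234.1) = 68.31
  B: 0 + 1(234.1) = 234.1
  D: 0 + 1(234.1) = 234.1

234 mol/s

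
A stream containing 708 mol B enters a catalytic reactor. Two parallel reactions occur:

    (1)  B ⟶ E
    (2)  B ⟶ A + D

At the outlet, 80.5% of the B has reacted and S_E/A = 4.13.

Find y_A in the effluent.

0.136

Conversion of B: B consumed = 0.805 × 708 = 569.9 mol = 1ξ₁ + 1ξ₂.
Selectivity: 1ξ₁ / (1ξ₂) = 4.13 → ξ₁ = 4.13 ξ₂.
Substitute: (1·4.13 + 1) ξ₂ = 569.9 → ξ₂ = 111.1 mol, ξ₁ = 458.8 mol.
Outlet amounts (n = n₀ + Σ ν·ξ):
  B: 708 − 1(458.8) − 1(111.1) = 138.1
  E: 0 + 1(458.8) = 458.8
  A: 0 + 1(111.1) = 111.1
  D: 0 + 1(111.1) = 111.1
Total out = 819.1 mol; y_A = 111.1 / 819.1 = 0.1356.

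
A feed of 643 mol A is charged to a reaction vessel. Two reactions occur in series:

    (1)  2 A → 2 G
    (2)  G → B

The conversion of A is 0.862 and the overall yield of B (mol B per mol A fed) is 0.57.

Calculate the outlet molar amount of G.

188 mol

Conversion of A: A consumed = 2ξ₁ = 0.862 × 643 → ξ₁ = 277.1 mol.
Yield of B: 1ξ₂ / 643 = 0.57 → ξ₂ = 366.5 mol.
Outlet amounts (n = n₀ + Σ ν·ξ):
  A: 643 − 2(277.1) = 88.73
  G: 0 + 2(277.1) − 1(366.5) = 187.8
  B: 0 + 1(366.5) = 366.5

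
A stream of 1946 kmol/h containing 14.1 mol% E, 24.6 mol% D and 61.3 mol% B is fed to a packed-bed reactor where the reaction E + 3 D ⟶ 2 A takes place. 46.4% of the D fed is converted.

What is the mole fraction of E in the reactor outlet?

0.111

D reacted = 0.464 × 478.7 = 222.1 kmol/h; ν_D = −3, so ξ = 222.1/3 = 74.04 kmol/h.
Outlet amounts (n = n₀ + ν ξ):
  E: 274.4 − 1(74.04) = 200.3
  D: 478.7 − 3(74.04) = 256.6
  A: 0 + 2(74.04) = 148.1
  B: 1193 (inert)
Total out = 1798 kmol/h; y_E = 200.3 / 1798 = 0.1114.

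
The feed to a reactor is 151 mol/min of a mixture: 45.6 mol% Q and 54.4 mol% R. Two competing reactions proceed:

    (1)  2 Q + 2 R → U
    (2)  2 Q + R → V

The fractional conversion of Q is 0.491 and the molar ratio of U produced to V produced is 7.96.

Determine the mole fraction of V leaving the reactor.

0.0185

Conversion of Q: Q consumed = 0.491 × 68.86 = 33.81 mol/min = 2ξ₁ + 2ξ₂.
Selectivity: 1ξ₁ / (1ξ₂) = 7.96 → ξ₁ = 7.96 ξ₂.
Substitute: (2·7.96 + 2) ξ₂ = 33.81 → ξ₂ = 1.887 mol/min, ξ₁ = 15.02 mol/min.
Outlet amounts (n = n₀ + Σ ν·ξ):
  Q: 68.86 − 2(15.02) − 2(1.887) = 35.05
  R: 82.14 − 2(15.02) − 1(1.887) = 50.22
  U: 0 + 1(15.02) = 15.02
  V: 0 + 1(1.887) = 1.887
Total out = 102.2 mol/min; y_V = 1.887 / 102.2 = 0.01846.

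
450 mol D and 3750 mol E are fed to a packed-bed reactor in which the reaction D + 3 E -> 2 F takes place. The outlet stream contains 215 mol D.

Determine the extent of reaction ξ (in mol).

ξ = 235 mol

For D: n = n₀ − 1ξ → 215 = 450 − 1ξ, giving ξ = 235 mol.
Outlet amounts (n = n₀ + ν ξ):
  D: 450 − 1(235) = 215
  E: 3750 − 3(235) = 3045
  F: 0 + 2(235) = 470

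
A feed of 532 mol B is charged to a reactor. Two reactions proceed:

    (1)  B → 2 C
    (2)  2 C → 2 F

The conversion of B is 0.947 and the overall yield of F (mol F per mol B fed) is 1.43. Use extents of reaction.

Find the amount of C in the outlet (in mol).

Conversion of B: B consumed = 1ξ₁ = 0.947 × 532 → ξ₁ = 503.8 mol.
Yield of F: 2ξ₂ / 532 = 1.43 → ξ₂ = 380.4 mol.
Outlet amounts (n = n₀ + Σ ν·ξ):
  B: 532 − 1(503.8) = 28.2
  C: 0 + 2(503.8) − 2(380.4) = 246.8
  F: 0 + 2(380.4) = 760.8

247 mol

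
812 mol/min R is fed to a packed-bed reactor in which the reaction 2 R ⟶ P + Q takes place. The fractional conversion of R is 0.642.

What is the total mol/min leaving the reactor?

R reacted = 0.642 × 812 = 521.3 mol/min; ν_R = −2, so ξ = 521.3/2 = 260.7 mol/min.
Outlet amounts (n = n₀ + ν ξ):
  R: 812 − 2(260.7) = 290.7
  P: 0 + 1(260.7) = 260.7
  Q: 0 + 1(260.7) = 260.7
Total out = 290.7 + 260.7 + 260.7 = 812 mol/min.

812 mol/min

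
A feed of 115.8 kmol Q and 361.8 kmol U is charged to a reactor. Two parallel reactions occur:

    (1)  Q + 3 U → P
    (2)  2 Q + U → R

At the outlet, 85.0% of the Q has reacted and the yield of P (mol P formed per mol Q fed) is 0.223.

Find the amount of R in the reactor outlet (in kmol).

36.3 kmol

Yield of P: 1ξ₁ / 115.8 = 0.223 → ξ₁ = 25.82 kmol.
Conversion of Q: 1ξ₁ + 2ξ₂ = 0.85 × 115.8 = 98.43 → ξ₂ = 36.3 kmol.
Outlet amounts (n = n₀ + Σ ν·ξ):
  Q: 115.8 − 1(25.82) − 2(36.3) = 17.37
  U: 361.8 − 3(25.82) − 1(36.3) = 248
  P: 0 + 1(25.82) = 25.82
  R: 0 + 1(36.3) = 36.3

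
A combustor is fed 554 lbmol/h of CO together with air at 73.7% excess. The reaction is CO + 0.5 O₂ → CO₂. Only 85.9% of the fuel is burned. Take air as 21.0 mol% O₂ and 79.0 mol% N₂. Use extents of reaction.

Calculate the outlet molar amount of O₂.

Stoichiometric O₂ = 0.5 × 554 = 277 lbmol/h; O₂ fed = 277 × 1.737 = 481.1 lbmol/h.
N₂ fed = 481.1 × 79/21 = 1810 lbmol/h.
Fuel reacted = 0.859 × 554 → ξ = 475.9 lbmol/h.
Outlet (n = n₀ + ν ξ):
  CO: 554 − 1(475.9) = 78.11
  O₂: 481.1 − 0.5(475.9) = 243.2
  N₂: 1810 (inert)
  CO₂: 0 + 1(475.9) = 475.9

243 lbmol/h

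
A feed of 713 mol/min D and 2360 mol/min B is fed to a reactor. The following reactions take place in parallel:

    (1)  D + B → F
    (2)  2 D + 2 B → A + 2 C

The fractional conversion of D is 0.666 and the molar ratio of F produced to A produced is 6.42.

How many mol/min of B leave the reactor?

Conversion of D: D consumed = 0.666 × 713 = 474.9 mol/min = 1ξ₁ + 2ξ₂.
Selectivity: 1ξ₁ / (1ξ₂) = 6.42 → ξ₁ = 6.42 ξ₂.
Substitute: (1·6.42 + 2) ξ₂ = 474.9 → ξ₂ = 56.4 mol/min, ξ₁ = 362.1 mol/min.
Outlet amounts (n = n₀ + Σ ν·ξ):
  D: 713 − 1(362.1) − 2(56.4) = 238.1
  B: 2360 − 1(362.1) − 2(56.4) = 1885
  F: 0 + 1(362.1) = 362.1
  A: 0 + 1(56.4) = 56.4
  C: 0 + 2(56.4) = 112.8

1890 mol/min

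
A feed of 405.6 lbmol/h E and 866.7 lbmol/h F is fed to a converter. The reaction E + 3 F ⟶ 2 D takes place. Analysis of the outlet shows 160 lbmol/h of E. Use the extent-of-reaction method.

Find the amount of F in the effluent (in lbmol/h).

130 lbmol/h

For E: n = n₀ − 1ξ → 160 = 405.6 − 1ξ, giving ξ = 245.6 lbmol/h.
Outlet amounts (n = n₀ + ν ξ):
  E: 405.6 − 1(245.6) = 160
  F: 866.7 − 3(245.6) = 129.9
  D: 0 + 2(245.6) = 491.2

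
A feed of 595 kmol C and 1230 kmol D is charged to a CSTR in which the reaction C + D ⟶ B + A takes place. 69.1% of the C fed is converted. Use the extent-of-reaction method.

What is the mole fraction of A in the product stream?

0.225

C reacted = 0.691 × 595 = 411.1 kmol; ν_C = −1, so ξ = 411.1/1 = 411.1 kmol.
Outlet amounts (n = n₀ + ν ξ):
  C: 595 − 1(411.1) = 183.9
  D: 1230 − 1(411.1) = 818.9
  B: 0 + 1(411.1) = 411.1
  A: 0 + 1(411.1) = 411.1
Total out = 1825 kmol; y_A = 411.1 / 1825 = 0.2253.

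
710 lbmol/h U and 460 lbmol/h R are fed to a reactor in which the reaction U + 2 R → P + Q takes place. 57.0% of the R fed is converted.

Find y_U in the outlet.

R reacted = 0.57 × 460 = 262.2 lbmol/h; ν_R = −2, so ξ = 262.2/2 = 131.1 lbmol/h.
Outlet amounts (n = n₀ + ν ξ):
  U: 710 − 1(131.1) = 578.9
  R: 460 − 2(131.1) = 197.8
  P: 0 + 1(131.1) = 131.1
  Q: 0 + 1(131.1) = 131.1
Total out = 1039 lbmol/h; y_U = 578.9 / 1039 = 0.5572.

0.557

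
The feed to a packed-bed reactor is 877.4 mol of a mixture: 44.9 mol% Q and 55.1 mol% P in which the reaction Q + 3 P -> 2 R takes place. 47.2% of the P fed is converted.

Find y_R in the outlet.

P reacted = 0.472 × 483.4 = 228.2 mol; ν_P = −3, so ξ = 228.2/3 = 76.06 mol.
Outlet amounts (n = n₀ + ν ξ):
  Q: 394 − 1(76.06) = 317.9
  P: 483.4 − 3(76.06) = 255.3
  R: 0 + 2(76.06) = 152.1
Total out = 725.3 mol; y_R = 152.1 / 725.3 = 0.2097.

0.21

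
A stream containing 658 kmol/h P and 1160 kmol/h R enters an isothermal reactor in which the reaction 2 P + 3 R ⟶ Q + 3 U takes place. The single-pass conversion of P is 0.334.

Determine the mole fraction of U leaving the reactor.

0.193

P reacted = 0.334 × 658 = 219.8 kmol/h; ν_P = −2, so ξ = 219.8/2 = 109.9 kmol/h.
Outlet amounts (n = n₀ + ν ξ):
  P: 658 − 2(109.9) = 438.2
  R: 1160 − 3(109.9) = 830.3
  Q: 0 + 1(109.9) = 109.9
  U: 0 + 3(109.9) = 329.7
Total out = 1708 kmol/h; y_U = 329.7 / 1708 = 0.193.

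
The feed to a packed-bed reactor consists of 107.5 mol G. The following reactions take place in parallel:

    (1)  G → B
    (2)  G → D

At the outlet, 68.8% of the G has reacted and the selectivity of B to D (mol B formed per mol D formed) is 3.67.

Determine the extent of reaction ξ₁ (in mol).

ξ₁ = 58.1 mol

Conversion of G: G consumed = 0.688 × 107.5 = 73.96 mol = 1ξ₁ + 1ξ₂.
Selectivity: 1ξ₁ / (1ξ₂) = 3.67 → ξ₁ = 3.67 ξ₂.
Substitute: (1·3.67 + 1) ξ₂ = 73.96 → ξ₂ = 15.84 mol, ξ₁ = 58.12 mol.
Outlet amounts (n = n₀ + Σ ν·ξ):
  G: 107.5 − 1(58.12) − 1(15.84) = 33.54
  B: 0 + 1(58.12) = 58.12
  D: 0 + 1(15.84) = 15.84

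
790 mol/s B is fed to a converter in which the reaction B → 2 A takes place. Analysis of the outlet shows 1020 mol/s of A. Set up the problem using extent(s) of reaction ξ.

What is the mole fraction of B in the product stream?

0.215

For A: n = n₀ + 2ξ → 1020 = 0 + 2ξ, giving ξ = 510 mol/s.
Outlet amounts (n = n₀ + ν ξ):
  B: 790 − 1(510) = 280
  A: 0 + 2(510) = 1020
Total out = 1300 mol/s; y_B = 280 / 1300 = 0.2154.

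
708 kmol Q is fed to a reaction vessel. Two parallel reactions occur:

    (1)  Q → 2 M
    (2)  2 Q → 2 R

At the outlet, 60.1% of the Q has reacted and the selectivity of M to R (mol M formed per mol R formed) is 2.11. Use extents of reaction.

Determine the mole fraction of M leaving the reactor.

Conversion of Q: Q consumed = 0.601 × 708 = 425.5 kmol = 1ξ₁ + 2ξ₂.
Selectivity: 2ξ₁ / (2ξ₂) = 2.11 → ξ₁ = 2.11 ξ₂.
Substitute: (1·2.11 + 2) ξ₂ = 425.5 → ξ₂ = 103.5 kmol, ξ₁ = 218.4 kmol.
Outlet amounts (n = n₀ + Σ ν·ξ):
  Q: 708 − 1(218.4) − 2(103.5) = 282.5
  M: 0 + 2(218.4) = 436.9
  R: 0 + 2(103.5) = 207.1
Total out = 926.4 kmol; y_M = 436.9 / 926.4 = 0.4716.

0.472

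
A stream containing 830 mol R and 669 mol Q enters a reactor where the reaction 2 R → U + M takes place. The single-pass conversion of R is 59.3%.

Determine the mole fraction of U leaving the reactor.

0.164

R reacted = 0.593 × 830 = 492.2 mol; ν_R = −2, so ξ = 492.2/2 = 246.1 mol.
Outlet amounts (n = n₀ + ν ξ):
  R: 830 − 2(246.1) = 337.8
  U: 0 + 1(246.1) = 246.1
  M: 0 + 1(246.1) = 246.1
  Q: 669 (inert)
Total out = 1499 mol; y_U = 246.1 / 1499 = 0.1642.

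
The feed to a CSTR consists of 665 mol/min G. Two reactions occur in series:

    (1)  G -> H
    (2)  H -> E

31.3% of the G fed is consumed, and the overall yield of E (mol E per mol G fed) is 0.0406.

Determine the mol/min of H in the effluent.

Conversion of G: G consumed = 1ξ₁ = 0.313 × 665 → ξ₁ = 208.1 mol/min.
Yield of E: 1ξ₂ / 665 = 0.0406 → ξ₂ = 27 mol/min.
Outlet amounts (n = n₀ + Σ ν·ξ):
  G: 665 − 1(208.1) = 456.9
  H: 0 + 1(208.1) − 1(27) = 181.1
  E: 0 + 1(27) = 27

181 mol/min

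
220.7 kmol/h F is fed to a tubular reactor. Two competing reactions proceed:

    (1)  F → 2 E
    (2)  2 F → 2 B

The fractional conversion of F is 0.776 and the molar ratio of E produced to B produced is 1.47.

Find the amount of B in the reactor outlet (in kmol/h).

98.7 kmol/h

Conversion of F: F consumed = 0.776 × 220.7 = 171.3 kmol/h = 1ξ₁ + 2ξ₂.
Selectivity: 2ξ₁ / (2ξ₂) = 1.47 → ξ₁ = 1.47 ξ₂.
Substitute: (1·1.47 + 2) ξ₂ = 171.3 → ξ₂ = 49.36 kmol/h, ξ₁ = 72.55 kmol/h.
Outlet amounts (n = n₀ + Σ ν·ξ):
  F: 220.7 − 1(72.55) − 2(49.36) = 49.44
  E: 0 + 2(72.55) = 145.1
  B: 0 + 2(49.36) = 98.71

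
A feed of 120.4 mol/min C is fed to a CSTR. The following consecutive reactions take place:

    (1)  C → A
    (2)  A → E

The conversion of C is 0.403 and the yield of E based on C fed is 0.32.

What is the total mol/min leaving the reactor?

Conversion of C: C consumed = 1ξ₁ = 0.403 × 120.4 → ξ₁ = 48.52 mol/min.
Yield of E: 1ξ₂ / 120.4 = 0.32 → ξ₂ = 38.53 mol/min.
Outlet amounts (n = n₀ + Σ ν·ξ):
  C: 120.4 − 1(48.52) = 71.88
  A: 0 + 1(48.52) − 1(38.53) = 9.993
  E: 0 + 1(38.53) = 38.53
Total out = 71.88 + 9.993 + 38.53 = 120.4 mol/min.

120 mol/min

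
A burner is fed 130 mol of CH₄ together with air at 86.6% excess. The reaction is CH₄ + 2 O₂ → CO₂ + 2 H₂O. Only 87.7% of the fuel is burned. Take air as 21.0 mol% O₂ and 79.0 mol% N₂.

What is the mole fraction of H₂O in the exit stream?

0.0934

Stoichiometric O₂ = 2 × 130 = 260 mol; O₂ fed = 260 × 1.866 = 485.2 mol.
N₂ fed = 485.2 × 79/21 = 1825 mol.
Fuel reacted = 0.877 × 130 → ξ = 114 mol.
Outlet (n = n₀ + ν ξ):
  CH₄: 130 − 1(114) = 15.99
  O₂: 485.2 − 2(114) = 257.1
  N₂: 1825 (inert)
  CO₂: 0 + 1(114) = 114
  H₂O: 0 + 2(114) = 228
Total out = 2440 mol; y_H₂O = 228 / 2440 = 0.09344.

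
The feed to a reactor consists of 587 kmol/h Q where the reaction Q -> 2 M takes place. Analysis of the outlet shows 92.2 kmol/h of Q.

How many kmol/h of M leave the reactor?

For Q: n = n₀ − 1ξ → 92.2 = 587 − 1ξ, giving ξ = 494.8 kmol/h.
Outlet amounts (n = n₀ + ν ξ):
  Q: 587 − 1(494.8) = 92.2
  M: 0 + 2(494.8) = 989.6

990 kmol/h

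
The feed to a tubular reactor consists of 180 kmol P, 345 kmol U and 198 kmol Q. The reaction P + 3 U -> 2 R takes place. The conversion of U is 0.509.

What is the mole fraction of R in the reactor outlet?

0.193

U reacted = 0.509 × 345 = 175.6 kmol; ν_U = −3, so ξ = 175.6/3 = 58.53 kmol.
Outlet amounts (n = n₀ + ν ξ):
  P: 180 − 1(58.53) = 121.5
  U: 345 − 3(58.53) = 169.4
  R: 0 + 2(58.53) = 117.1
  Q: 198 (inert)
Total out = 605.9 kmol; y_R = 117.1 / 605.9 = 0.1932.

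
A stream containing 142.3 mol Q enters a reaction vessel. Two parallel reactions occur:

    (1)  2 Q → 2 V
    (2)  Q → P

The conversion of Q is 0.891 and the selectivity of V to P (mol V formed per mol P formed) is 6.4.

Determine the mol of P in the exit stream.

17.1 mol

Conversion of Q: Q consumed = 0.891 × 142.3 = 126.8 mol = 2ξ₁ + 1ξ₂.
Selectivity: 2ξ₁ / (1ξ₂) = 6.4 → ξ₁ = 3.2 ξ₂.
Substitute: (2·3.2 + 1) ξ₂ = 126.8 → ξ₂ = 17.13 mol, ξ₁ = 54.83 mol.
Outlet amounts (n = n₀ + Σ ν·ξ):
  Q: 142.3 − 2(54.83) − 1(17.13) = 15.51
  V: 0 + 2(54.83) = 109.7
  P: 0 + 1(17.13) = 17.13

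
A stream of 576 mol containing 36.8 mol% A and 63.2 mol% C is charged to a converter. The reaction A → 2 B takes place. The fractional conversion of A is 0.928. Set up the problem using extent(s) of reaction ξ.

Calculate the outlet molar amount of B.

393 mol

A reacted = 0.928 × 212 = 196.7 mol; ν_A = −1, so ξ = 196.7/1 = 196.7 mol.
Outlet amounts (n = n₀ + ν ξ):
  A: 212 − 1(196.7) = 15.26
  B: 0 + 2(196.7) = 393.4
  C: 364 (inert)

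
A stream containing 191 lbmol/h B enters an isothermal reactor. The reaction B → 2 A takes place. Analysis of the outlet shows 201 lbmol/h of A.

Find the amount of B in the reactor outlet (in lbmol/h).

90.5 lbmol/h

For A: n = n₀ + 2ξ → 201 = 0 + 2ξ, giving ξ = 100.5 lbmol/h.
Outlet amounts (n = n₀ + ν ξ):
  B: 191 − 1(100.5) = 90.5
  A: 0 + 2(100.5) = 201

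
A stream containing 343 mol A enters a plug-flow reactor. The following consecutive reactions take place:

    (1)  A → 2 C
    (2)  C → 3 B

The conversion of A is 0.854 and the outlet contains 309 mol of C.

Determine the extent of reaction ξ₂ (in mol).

Conversion of A: A consumed = 1ξ₁ = 0.854 × 343 → ξ₁ = 292.9 mol.
C balance: n_C = 0 + 2ξ₁ − 1ξ₂ = 309 → ξ₂ = (2·292.9 − 309)/1 = 276.8 mol.
Outlet amounts (n = n₀ + Σ ν·ξ):
  A: 343 − 1(292.9) = 50.08
  C: 0 + 2(292.9) − 1(276.8) = 309
  B: 0 + 3(276.8) = 830.5

ξ₂ = 277 mol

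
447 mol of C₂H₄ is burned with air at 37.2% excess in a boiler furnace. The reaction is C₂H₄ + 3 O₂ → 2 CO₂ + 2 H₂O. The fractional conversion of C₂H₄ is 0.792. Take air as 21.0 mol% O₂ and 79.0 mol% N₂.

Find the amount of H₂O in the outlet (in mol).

Stoichiometric O₂ = 3 × 447 = 1341 mol; O₂ fed = 1341 × 1.372 = 1840 mol.
N₂ fed = 1840 × 79/21 = 6921 mol.
Fuel reacted = 0.792 × 447 → ξ = 354 mol.
Outlet (n = n₀ + ν ξ):
  C₂H₄: 447 − 1(354) = 92.98
  O₂: 1840 − 3(354) = 777.8
  N₂: 6921 (inert)
  CO₂: 0 + 2(354) = 708
  H₂O: 0 + 2(354) = 708

708 mol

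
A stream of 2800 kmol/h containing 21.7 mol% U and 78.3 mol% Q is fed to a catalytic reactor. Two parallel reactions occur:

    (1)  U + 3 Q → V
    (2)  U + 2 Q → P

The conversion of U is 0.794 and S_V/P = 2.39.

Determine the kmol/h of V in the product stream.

340 kmol/h

Conversion of U: U consumed = 0.794 × 607.6 = 482.4 kmol/h = 1ξ₁ + 1ξ₂.
Selectivity: 1ξ₁ / (1ξ₂) = 2.39 → ξ₁ = 2.39 ξ₂.
Substitute: (1·2.39 + 1) ξ₂ = 482.4 → ξ₂ = 142.3 kmol/h, ξ₁ = 340.1 kmol/h.
Outlet amounts (n = n₀ + Σ ν·ξ):
  U: 607.6 − 1(340.1) − 1(142.3) = 125.2
  Q: 2192 − 3(340.1) − 2(142.3) = 887.4
  V: 0 + 1(340.1) = 340.1
  P: 0 + 1(142.3) = 142.3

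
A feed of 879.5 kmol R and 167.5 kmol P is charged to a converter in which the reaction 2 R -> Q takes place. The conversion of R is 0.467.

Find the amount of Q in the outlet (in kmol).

R reacted = 0.467 × 879.5 = 410.7 kmol; ν_R = −2, so ξ = 410.7/2 = 205.4 kmol.
Outlet amounts (n = n₀ + ν ξ):
  R: 879.5 − 2(205.4) = 468.8
  Q: 0 + 1(205.4) = 205.4
  P: 167.5 (inert)

205 kmol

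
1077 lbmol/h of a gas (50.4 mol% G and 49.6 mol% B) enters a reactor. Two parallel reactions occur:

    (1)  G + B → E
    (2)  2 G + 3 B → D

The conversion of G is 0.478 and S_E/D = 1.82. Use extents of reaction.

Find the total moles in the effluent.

Conversion of G: G consumed = 0.478 × 542.8 = 259.5 lbmol/h = 1ξ₁ + 2ξ₂.
Selectivity: 1ξ₁ / (1ξ₂) = 1.82 → ξ₁ = 1.82 ξ₂.
Substitute: (1·1.82 + 2) ξ₂ = 259.5 → ξ₂ = 67.92 lbmol/h, ξ₁ = 123.6 lbmol/h.
Outlet amounts (n = n₀ + Σ ν·ξ):
  G: 542.8 − 1(123.6) − 2(67.92) = 283.3
  B: 534.2 − 1(123.6) − 3(67.92) = 206.8
  E: 0 + 1(123.6) = 123.6
  D: 0 + 1(67.92) = 67.92
Total out = 283.3 + 206.8 + 123.6 + 67.92 = 681.7 lbmol/h.

682 lbmol/h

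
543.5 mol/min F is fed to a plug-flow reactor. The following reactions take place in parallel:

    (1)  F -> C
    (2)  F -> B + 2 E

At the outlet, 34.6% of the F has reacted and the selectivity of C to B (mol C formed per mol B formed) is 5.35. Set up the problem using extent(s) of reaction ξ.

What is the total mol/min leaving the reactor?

Conversion of F: F consumed = 0.346 × 543.5 = 188.1 mol/min = 1ξ₁ + 1ξ₂.
Selectivity: 1ξ₁ / (1ξ₂) = 5.35 → ξ₁ = 5.35 ξ₂.
Substitute: (1·5.35 + 1) ξ₂ = 188.1 → ξ₂ = 29.61 mol/min, ξ₁ = 158.4 mol/min.
Outlet amounts (n = n₀ + Σ ν·ξ):
  F: 543.5 − 1(158.4) − 1(29.61) = 355.4
  C: 0 + 1(158.4) = 158.4
  B: 0 + 1(29.61) = 29.61
  E: 0 + 2(29.61) = 59.23
Total out = 355.4 + 158.4 + 29.61 + 59.23 = 602.7 mol/min.

603 mol/min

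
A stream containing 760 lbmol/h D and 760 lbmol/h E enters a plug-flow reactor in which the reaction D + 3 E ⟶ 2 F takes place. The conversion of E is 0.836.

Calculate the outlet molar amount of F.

424 lbmol/h

E reacted = 0.836 × 760 = 635.4 lbmol/h; ν_E = −3, so ξ = 635.4/3 = 211.8 lbmol/h.
Outlet amounts (n = n₀ + ν ξ):
  D: 760 − 1(211.8) = 548.2
  E: 760 − 3(211.8) = 124.6
  F: 0 + 2(211.8) = 423.6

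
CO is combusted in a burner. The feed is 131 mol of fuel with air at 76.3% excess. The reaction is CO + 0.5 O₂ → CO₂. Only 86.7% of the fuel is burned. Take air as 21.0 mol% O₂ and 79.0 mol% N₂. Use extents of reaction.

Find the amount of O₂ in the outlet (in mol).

58.7 mol

Stoichiometric O₂ = 0.5 × 131 = 65.5 mol; O₂ fed = 65.5 × 1.763 = 115.5 mol.
N₂ fed = 115.5 × 79/21 = 434.4 mol.
Fuel reacted = 0.867 × 131 → ξ = 113.6 mol.
Outlet (n = n₀ + ν ξ):
  CO: 131 − 1(113.6) = 17.42
  O₂: 115.5 − 0.5(113.6) = 58.69
  N₂: 434.4 (inert)
  CO₂: 0 + 1(113.6) = 113.6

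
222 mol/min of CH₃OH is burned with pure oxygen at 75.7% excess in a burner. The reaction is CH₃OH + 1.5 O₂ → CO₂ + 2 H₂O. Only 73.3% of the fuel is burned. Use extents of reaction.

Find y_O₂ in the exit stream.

Stoichiometric O₂ = 1.5 × 222 = 333 mol/min; O₂ fed = 333 × 1.757 = 585.1 mol/min.
Fuel reacted = 0.733 × 222 → ξ = 162.7 mol/min.
Outlet (n = n₀ + ν ξ):
  CH₃OH: 222 − 1(162.7) = 59.27
  O₂: 585.1 − 1.5(162.7) = 341
  CO₂: 0 + 1(162.7) = 162.7
  H₂O: 0 + 2(162.7) = 325.5
Total out = 888.4 mol/min; y_O₂ = 341 / 888.4 = 0.3838.

0.384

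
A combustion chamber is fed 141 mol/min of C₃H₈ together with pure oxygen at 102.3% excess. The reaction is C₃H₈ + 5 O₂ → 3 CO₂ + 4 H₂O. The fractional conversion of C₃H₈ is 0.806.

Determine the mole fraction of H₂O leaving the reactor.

Stoichiometric O₂ = 5 × 141 = 705 mol/min; O₂ fed = 705 × 2.023 = 1426 mol/min.
Fuel reacted = 0.806 × 141 → ξ = 113.6 mol/min.
Outlet (n = n₀ + ν ξ):
  C₃H₈: 141 − 1(113.6) = 27.35
  O₂: 1426 − 5(113.6) = 858
  CO₂: 0 + 3(113.6) = 340.9
  H₂O: 0 + 4(113.6) = 454.6
Total out = 1681 mol/min; y_H₂O = 454.6 / 1681 = 0.2704.

0.27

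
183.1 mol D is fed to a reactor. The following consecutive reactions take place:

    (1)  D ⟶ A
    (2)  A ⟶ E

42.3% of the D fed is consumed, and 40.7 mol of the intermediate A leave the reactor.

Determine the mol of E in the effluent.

36.8 mol

Conversion of D: D consumed = 1ξ₁ = 0.423 × 183.1 → ξ₁ = 77.45 mol.
A balance: n_A = 0 + 1ξ₁ − 1ξ₂ = 40.7 → ξ₂ = (1·77.45 − 40.7)/1 = 36.75 mol.
Outlet amounts (n = n₀ + Σ ν·ξ):
  D: 183.1 − 1(77.45) = 105.6
  A: 0 + 1(77.45) − 1(36.75) = 40.7
  E: 0 + 1(36.75) = 36.75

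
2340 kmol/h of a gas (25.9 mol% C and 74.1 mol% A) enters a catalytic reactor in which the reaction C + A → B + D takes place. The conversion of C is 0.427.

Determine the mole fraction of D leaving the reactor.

C reacted = 0.427 × 606.1 = 258.8 kmol/h; ν_C = −1, so ξ = 258.8/1 = 258.8 kmol/h.
Outlet amounts (n = n₀ + ν ξ):
  C: 606.1 − 1(258.8) = 347.3
  A: 1734 − 1(258.8) = 1475
  B: 0 + 1(258.8) = 258.8
  D: 0 + 1(258.8) = 258.8
Total out = 2340 kmol/h; y_D = 258.8 / 2340 = 0.1106.

0.111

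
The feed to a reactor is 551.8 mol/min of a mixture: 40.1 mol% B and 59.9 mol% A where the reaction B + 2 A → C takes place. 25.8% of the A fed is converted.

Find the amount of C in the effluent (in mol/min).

42.6 mol/min

A reacted = 0.258 × 330.5 = 85.28 mol/min; ν_A = −2, so ξ = 85.28/2 = 42.64 mol/min.
Outlet amounts (n = n₀ + ν ξ):
  B: 221.3 − 1(42.64) = 178.6
  A: 330.5 − 2(42.64) = 245.3
  C: 0 + 1(42.64) = 42.64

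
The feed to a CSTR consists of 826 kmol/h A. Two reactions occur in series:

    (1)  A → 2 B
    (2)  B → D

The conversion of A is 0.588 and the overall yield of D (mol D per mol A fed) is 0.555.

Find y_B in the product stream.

Conversion of A: A consumed = 1ξ₁ = 0.588 × 826 → ξ₁ = 485.7 kmol/h.
Yield of D: 1ξ₂ / 826 = 0.555 → ξ₂ = 458.4 kmol/h.
Outlet amounts (n = n₀ + Σ ν·ξ):
  A: 826 − 1(485.7) = 340.3
  B: 0 + 2(485.7) − 1(458.4) = 512.9
  D: 0 + 1(458.4) = 458.4
Total out = 1312 kmol/h; y_B = 512.9 / 1312 = 0.3911.

0.391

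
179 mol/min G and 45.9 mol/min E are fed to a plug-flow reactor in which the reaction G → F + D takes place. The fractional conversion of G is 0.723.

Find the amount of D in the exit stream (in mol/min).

G reacted = 0.723 × 179 = 129.4 mol/min; ν_G = −1, so ξ = 129.4/1 = 129.4 mol/min.
Outlet amounts (n = n₀ + ν ξ):
  G: 179 − 1(129.4) = 49.58
  F: 0 + 1(129.4) = 129.4
  D: 0 + 1(129.4) = 129.4
  E: 45.9 (inert)

129 mol/min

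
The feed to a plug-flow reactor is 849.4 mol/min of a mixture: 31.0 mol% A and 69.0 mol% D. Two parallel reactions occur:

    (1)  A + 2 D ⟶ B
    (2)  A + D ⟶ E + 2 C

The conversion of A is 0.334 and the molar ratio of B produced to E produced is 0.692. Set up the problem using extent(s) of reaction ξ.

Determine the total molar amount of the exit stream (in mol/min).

829 mol/min

Conversion of A: A consumed = 0.334 × 263.3 = 87.95 mol/min = 1ξ₁ + 1ξ₂.
Selectivity: 1ξ₁ / (1ξ₂) = 0.692 → ξ₁ = 0.692 ξ₂.
Substitute: (1·0.692 + 1) ξ₂ = 87.95 → ξ₂ = 51.98 mol/min, ξ₁ = 35.97 mol/min.
Outlet amounts (n = n₀ + Σ ν·ξ):
  A: 263.3 − 1(35.97) − 1(51.98) = 175.4
  D: 586.1 − 2(35.97) − 1(51.98) = 462.2
  B: 0 + 1(35.97) = 35.97
  E: 0 + 1(51.98) = 51.98
  C: 0 + 2(51.98) = 104
Total out = 175.4 + 462.2 + 35.97 + 51.98 + 104 = 829.4 mol/min.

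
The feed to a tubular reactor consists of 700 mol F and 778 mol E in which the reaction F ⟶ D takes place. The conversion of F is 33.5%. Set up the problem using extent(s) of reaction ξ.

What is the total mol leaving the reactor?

1480 mol

F reacted = 0.335 × 700 = 234.5 mol; ν_F = −1, so ξ = 234.5/1 = 234.5 mol.
Outlet amounts (n = n₀ + ν ξ):
  F: 700 − 1(234.5) = 465.5
  D: 0 + 1(234.5) = 234.5
  E: 778 (inert)
Total out = 465.5 + 234.5 + 778 = 1478 mol.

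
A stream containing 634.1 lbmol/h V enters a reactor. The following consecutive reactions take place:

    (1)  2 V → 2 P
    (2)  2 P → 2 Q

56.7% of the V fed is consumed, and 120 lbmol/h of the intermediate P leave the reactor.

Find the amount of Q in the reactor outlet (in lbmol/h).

Conversion of V: V consumed = 2ξ₁ = 0.567 × 634.1 → ξ₁ = 179.8 lbmol/h.
P balance: n_P = 0 + 2ξ₁ − 2ξ₂ = 120 → ξ₂ = (2·179.8 − 120)/2 = 119.8 lbmol/h.
Outlet amounts (n = n₀ + Σ ν·ξ):
  V: 634.1 − 2(179.8) = 274.6
  P: 0 + 2(179.8) − 2(119.8) = 120
  Q: 0 + 2(119.8) = 239.5

240 lbmol/h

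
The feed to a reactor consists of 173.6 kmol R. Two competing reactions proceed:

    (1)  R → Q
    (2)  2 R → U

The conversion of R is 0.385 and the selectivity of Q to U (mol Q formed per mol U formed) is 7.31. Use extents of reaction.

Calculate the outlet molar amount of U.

Conversion of R: R consumed = 0.385 × 173.6 = 66.84 kmol = 1ξ₁ + 2ξ₂.
Selectivity: 1ξ₁ / (1ξ₂) = 7.31 → ξ₁ = 7.31 ξ₂.
Substitute: (1·7.31 + 2) ξ₂ = 66.84 → ξ₂ = 7.179 kmol, ξ₁ = 52.48 kmol.
Outlet amounts (n = n₀ + Σ ν·ξ):
  R: 173.6 − 1(52.48) − 2(7.179) = 106.8
  Q: 0 + 1(52.48) = 52.48
  U: 0 + 1(7.179) = 7.179

7.18 kmol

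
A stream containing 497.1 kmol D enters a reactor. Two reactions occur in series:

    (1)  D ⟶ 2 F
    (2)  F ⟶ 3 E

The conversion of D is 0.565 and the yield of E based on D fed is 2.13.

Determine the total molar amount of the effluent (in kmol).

1480 kmol

Conversion of D: D consumed = 1ξ₁ = 0.565 × 497.1 → ξ₁ = 280.9 kmol.
Yield of E: 3ξ₂ / 497.1 = 2.13 → ξ₂ = 352.9 kmol.
Outlet amounts (n = n₀ + Σ ν·ξ):
  D: 497.1 − 1(280.9) = 216.2
  F: 0 + 2(280.9) − 1(352.9) = 208.8
  E: 0 + 3(352.9) = 1059
Total out = 216.2 + 208.8 + 1059 = 1484 kmol.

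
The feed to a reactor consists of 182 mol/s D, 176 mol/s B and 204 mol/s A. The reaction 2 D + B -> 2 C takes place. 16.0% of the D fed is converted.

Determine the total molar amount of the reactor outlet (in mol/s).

547 mol/s

D reacted = 0.16 × 182 = 29.12 mol/s; ν_D = −2, so ξ = 29.12/2 = 14.56 mol/s.
Outlet amounts (n = n₀ + ν ξ):
  D: 182 − 2(14.56) = 152.9
  B: 176 − 1(14.56) = 161.4
  C: 0 + 2(14.56) = 29.12
  A: 204 (inert)
Total out = 152.9 + 161.4 + 29.12 + 204 = 547.4 mol/s.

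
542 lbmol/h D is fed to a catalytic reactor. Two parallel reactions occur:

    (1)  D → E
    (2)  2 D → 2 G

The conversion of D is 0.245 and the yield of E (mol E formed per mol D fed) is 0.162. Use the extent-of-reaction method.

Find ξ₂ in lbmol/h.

ξ₂ = 22.5 lbmol/h

Yield of E: 1ξ₁ / 542 = 0.162 → ξ₁ = 87.8 lbmol/h.
Conversion of D: 1ξ₁ + 2ξ₂ = 0.245 × 542 = 132.8 → ξ₂ = 22.49 lbmol/h.
Outlet amounts (n = n₀ + Σ ν·ξ):
  D: 542 − 1(87.8) − 2(22.49) = 409.2
  E: 0 + 1(87.8) = 87.8
  G: 0 + 2(22.49) = 44.99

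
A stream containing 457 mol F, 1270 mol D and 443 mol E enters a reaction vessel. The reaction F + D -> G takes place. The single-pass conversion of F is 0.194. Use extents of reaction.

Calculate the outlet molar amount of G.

F reacted = 0.194 × 457 = 88.66 mol; ν_F = −1, so ξ = 88.66/1 = 88.66 mol.
Outlet amounts (n = n₀ + ν ξ):
  F: 457 − 1(88.66) = 368.3
  D: 1270 − 1(88.66) = 1181
  G: 0 + 1(88.66) = 88.66
  E: 443 (inert)

88.7 mol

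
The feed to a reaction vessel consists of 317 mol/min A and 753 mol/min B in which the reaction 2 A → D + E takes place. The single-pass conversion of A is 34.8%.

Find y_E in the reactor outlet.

A reacted = 0.348 × 317 = 110.3 mol/min; ν_A = −2, so ξ = 110.3/2 = 55.16 mol/min.
Outlet amounts (n = n₀ + ν ξ):
  A: 317 − 2(55.16) = 206.7
  D: 0 + 1(55.16) = 55.16
  E: 0 + 1(55.16) = 55.16
  B: 753 (inert)
Total out = 1070 mol/min; y_E = 55.16 / 1070 = 0.05155.

0.0515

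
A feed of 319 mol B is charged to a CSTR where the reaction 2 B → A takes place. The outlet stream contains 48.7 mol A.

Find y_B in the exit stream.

0.82

For A: n = n₀ + 1ξ → 48.7 = 0 + 1ξ, giving ξ = 48.7 mol.
Outlet amounts (n = n₀ + ν ξ):
  B: 319 − 2(48.7) = 221.6
  A: 0 + 1(48.7) = 48.7
Total out = 270.3 mol; y_B = 221.6 / 270.3 = 0.8198.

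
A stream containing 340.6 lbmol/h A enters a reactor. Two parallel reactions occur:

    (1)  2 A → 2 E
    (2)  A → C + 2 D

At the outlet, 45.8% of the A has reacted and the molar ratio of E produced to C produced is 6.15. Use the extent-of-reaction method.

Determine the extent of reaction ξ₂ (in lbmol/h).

Conversion of A: A consumed = 0.458 × 340.6 = 156 lbmol/h = 2ξ₁ + 1ξ₂.
Selectivity: 2ξ₁ / (1ξ₂) = 6.15 → ξ₁ = 3.075 ξ₂.
Substitute: (2·3.075 + 1) ξ₂ = 156 → ξ₂ = 21.82 lbmol/h, ξ₁ = 67.09 lbmol/h.
Outlet amounts (n = n₀ + Σ ν·ξ):
  A: 340.6 − 2(67.09) − 1(21.82) = 184.6
  E: 0 + 2(67.09) = 134.2
  C: 0 + 1(21.82) = 21.82
  D: 0 + 2(21.82) = 43.63

ξ₂ = 21.8 lbmol/h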